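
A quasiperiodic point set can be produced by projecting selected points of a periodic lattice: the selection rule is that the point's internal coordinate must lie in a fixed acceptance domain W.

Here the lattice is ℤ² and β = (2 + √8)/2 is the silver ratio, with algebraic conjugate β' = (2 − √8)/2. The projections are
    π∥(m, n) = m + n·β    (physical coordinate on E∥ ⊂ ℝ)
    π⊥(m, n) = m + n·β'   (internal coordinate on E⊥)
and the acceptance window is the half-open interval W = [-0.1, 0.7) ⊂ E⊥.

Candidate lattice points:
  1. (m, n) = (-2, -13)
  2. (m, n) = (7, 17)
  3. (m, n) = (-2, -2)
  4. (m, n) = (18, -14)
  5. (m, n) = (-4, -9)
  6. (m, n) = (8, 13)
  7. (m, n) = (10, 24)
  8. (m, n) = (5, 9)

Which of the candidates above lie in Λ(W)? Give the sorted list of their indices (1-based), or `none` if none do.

2, 7

Numerically β ≈ 2.414214 and β' = −1/β ≈ -0.414214.
[1] lift (-2,-13): star map gives 3.384776; window check -0.1 ≤ 3.384776 < 0.7 is false → out
[2] lift (7,17): star map gives -0.041631; window check -0.1 ≤ -0.041631 < 0.7 is true → IN Λ
[3] lift (-2,-2): star map gives -1.171573; window check -0.1 ≤ -1.171573 < 0.7 is false → out
[4] lift (18,-14): star map gives 23.798990; window check -0.1 ≤ 23.798990 < 0.7 is false → out
[5] lift (-4,-9): star map gives -0.272078; window check -0.1 ≤ -0.272078 < 0.7 is false → out
[6] lift (8,13): star map gives 2.615224; window check -0.1 ≤ 2.615224 < 0.7 is false → out
[7] lift (10,24): star map gives 0.058875; window check -0.1 ≤ 0.058875 < 0.7 is true → IN Λ
[8] lift (5,9): star map gives 1.272078; window check -0.1 ≤ 1.272078 < 0.7 is false → out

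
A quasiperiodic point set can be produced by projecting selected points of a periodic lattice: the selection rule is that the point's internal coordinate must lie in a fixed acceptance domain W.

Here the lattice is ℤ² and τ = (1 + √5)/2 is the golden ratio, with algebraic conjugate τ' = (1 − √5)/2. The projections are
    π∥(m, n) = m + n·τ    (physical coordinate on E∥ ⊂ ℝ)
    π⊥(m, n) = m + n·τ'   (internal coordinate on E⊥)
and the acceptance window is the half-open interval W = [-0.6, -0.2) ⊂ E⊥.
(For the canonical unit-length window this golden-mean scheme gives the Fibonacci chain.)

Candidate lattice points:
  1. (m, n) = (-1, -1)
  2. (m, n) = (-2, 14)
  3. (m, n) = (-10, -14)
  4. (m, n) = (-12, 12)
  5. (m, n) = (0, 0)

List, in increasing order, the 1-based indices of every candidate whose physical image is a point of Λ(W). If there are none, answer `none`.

Numerically τ ≈ 1.618034 and τ' = −1/τ ≈ -0.618034.
[1] lift (-1,-1): star map gives -0.381966; window check -0.6 ≤ -0.381966 < -0.2 is true → IN Λ
[2] lift (-2,14): star map gives -10.652476; window check -0.6 ≤ -10.652476 < -0.2 is false → out
[3] lift (-10,-14): star map gives -1.347524; window check -0.6 ≤ -1.347524 < -0.2 is false → out
[4] lift (-12,12): star map gives -19.416408; window check -0.6 ≤ -19.416408 < -0.2 is false → out
[5] lift (0,0): star map gives 0.000000; window check -0.6 ≤ 0.000000 < -0.2 is false → out

1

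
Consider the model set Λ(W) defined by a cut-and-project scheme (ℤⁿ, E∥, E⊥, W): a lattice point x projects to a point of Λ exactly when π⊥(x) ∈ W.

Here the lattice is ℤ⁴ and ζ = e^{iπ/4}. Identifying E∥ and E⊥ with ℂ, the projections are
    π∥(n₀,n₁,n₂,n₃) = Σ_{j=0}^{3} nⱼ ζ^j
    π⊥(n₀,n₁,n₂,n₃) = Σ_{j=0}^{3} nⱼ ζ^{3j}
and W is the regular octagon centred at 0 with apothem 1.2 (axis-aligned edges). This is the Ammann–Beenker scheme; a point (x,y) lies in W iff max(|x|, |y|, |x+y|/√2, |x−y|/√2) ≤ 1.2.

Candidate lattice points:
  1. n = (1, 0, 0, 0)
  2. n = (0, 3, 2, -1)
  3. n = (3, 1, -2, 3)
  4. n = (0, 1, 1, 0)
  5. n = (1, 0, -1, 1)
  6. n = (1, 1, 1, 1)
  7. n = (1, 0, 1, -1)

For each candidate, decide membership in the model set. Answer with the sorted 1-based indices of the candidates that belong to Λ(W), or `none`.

π⊥(n) = n₀ + n₁ζ³ + n₂ζ⁶ + n₃ζ⁹ where ζ = e^{iπ/4}.
#1 (1, 0, 0, 0): internal (1.00000, 0.00000); octagon support 1.00000 vs apothem 1.2 → ∈ W
#2 (0, 3, 2, -1): internal (-2.82843, -0.58579); octagon support 2.82843 vs apothem 1.2 → ∉ W
#3 (3, 1, -2, 3): internal (4.41421, 4.82843); octagon support 6.53553 vs apothem 1.2 → ∉ W
#4 (0, 1, 1, 0): internal (-0.70711, -0.29289); octagon support 0.70711 vs apothem 1.2 → ∈ W
#5 (1, 0, -1, 1): internal (1.70711, 1.70711); octagon support 2.41421 vs apothem 1.2 → ∉ W
#6 (1, 1, 1, 1): internal (1.00000, 0.41421); octagon support 1.00000 vs apothem 1.2 → ∈ W
#7 (1, 0, 1, -1): internal (0.29289, -1.70711); octagon support 1.70711 vs apothem 1.2 → ∉ W

1, 4, 6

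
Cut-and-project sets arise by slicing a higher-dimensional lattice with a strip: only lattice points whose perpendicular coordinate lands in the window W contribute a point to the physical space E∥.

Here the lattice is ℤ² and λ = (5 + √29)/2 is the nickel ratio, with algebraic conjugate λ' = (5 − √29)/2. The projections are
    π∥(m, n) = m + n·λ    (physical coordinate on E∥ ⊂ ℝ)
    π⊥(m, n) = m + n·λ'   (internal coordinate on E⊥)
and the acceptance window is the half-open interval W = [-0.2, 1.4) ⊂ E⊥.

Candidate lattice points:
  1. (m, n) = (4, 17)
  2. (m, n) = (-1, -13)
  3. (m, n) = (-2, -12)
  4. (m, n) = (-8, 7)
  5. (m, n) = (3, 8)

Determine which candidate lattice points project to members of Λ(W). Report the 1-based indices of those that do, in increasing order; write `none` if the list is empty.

λ' = (5−√29)/2 ≈ -0.1926.
#1 (4,17): internal coord 4 + (17)·λ' = +0.7261; +0.7261 ∈ [-0.2, 1.4) → IN Λ
#2 (-1,-13): internal coord -1 + (-13)·λ' = +1.5036; +1.5036 ∉ [-0.2, 1.4) → out
#3 (-2,-12): internal coord -2 + (-12)·λ' = +0.3110; +0.3110 ∈ [-0.2, 1.4) → IN Λ
#4 (-8,7): internal coord -8 + (7)·λ' = -9.3481; -9.3481 ∉ [-0.2, 1.4) → out
#5 (3,8): internal coord 3 + (8)·λ' = +1.4593; +1.4593 ∉ [-0.2, 1.4) → out

1, 3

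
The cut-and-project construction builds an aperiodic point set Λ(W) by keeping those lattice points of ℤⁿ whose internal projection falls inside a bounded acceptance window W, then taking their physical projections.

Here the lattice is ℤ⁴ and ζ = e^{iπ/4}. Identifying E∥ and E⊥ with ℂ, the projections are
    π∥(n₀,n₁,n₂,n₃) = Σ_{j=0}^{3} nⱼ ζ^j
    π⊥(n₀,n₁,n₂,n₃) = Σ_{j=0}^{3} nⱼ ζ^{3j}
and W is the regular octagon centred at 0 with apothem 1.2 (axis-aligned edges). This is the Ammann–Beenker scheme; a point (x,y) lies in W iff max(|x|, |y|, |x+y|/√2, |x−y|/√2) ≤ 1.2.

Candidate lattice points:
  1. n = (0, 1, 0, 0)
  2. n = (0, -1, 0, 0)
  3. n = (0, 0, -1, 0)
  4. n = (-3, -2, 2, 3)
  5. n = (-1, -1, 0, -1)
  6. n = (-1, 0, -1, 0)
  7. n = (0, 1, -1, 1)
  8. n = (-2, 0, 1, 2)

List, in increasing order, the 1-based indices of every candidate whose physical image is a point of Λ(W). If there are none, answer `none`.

1, 2, 3, 8

Internal map: ζ^{3j} for j=0..3 gives (1,0), (−√2/2,√2/2), (0,−1), (√2/2,√2/2).
candidate 1: n = (0, 1, 0, 0) → π⊥ ≈ (-0.70711, +0.70711); max(|x|,|y|,|x±y|/√2) = 1.00000 ≤ 1.2 ⇒ ∈ W
candidate 2: n = (0, -1, 0, 0) → π⊥ ≈ (+0.70711, -0.70711); max(|x|,|y|,|x±y|/√2) = 1.00000 ≤ 1.2 ⇒ ∈ W
candidate 3: n = (0, 0, -1, 0) → π⊥ ≈ (+0.00000, +1.00000); max(|x|,|y|,|x±y|/√2) = 1.00000 ≤ 1.2 ⇒ ∈ W
candidate 4: n = (-3, -2, 2, 3) → π⊥ ≈ (+0.53553, -1.29289); max(|x|,|y|,|x±y|/√2) = 1.29289 > 1.2 ⇒ ∉ W
candidate 5: n = (-1, -1, 0, -1) → π⊥ ≈ (-1.00000, -1.41421); max(|x|,|y|,|x±y|/√2) = 1.70711 > 1.2 ⇒ ∉ W
candidate 6: n = (-1, 0, -1, 0) → π⊥ ≈ (-1.00000, +1.00000); max(|x|,|y|,|x±y|/√2) = 1.41421 > 1.2 ⇒ ∉ W
candidate 7: n = (0, 1, -1, 1) → π⊥ ≈ (+0.00000, +2.41421); max(|x|,|y|,|x±y|/√2) = 2.41421 > 1.2 ⇒ ∉ W
candidate 8: n = (-2, 0, 1, 2) → π⊥ ≈ (-0.58579, +0.41421); max(|x|,|y|,|x±y|/√2) = 0.70711 ≤ 1.2 ⇒ ∈ W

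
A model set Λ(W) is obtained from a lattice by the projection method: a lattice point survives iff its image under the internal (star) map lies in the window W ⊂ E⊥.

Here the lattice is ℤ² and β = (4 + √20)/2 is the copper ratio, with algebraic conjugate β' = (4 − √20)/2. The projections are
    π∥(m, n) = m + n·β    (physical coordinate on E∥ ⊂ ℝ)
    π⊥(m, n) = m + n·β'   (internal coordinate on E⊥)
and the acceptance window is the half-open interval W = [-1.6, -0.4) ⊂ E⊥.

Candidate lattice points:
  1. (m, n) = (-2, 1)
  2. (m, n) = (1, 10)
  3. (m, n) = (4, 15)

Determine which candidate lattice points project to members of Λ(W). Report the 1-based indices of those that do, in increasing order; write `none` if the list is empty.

Compute β' = (4−√20)/2 = -0.236068, so π⊥(m,n) = m -0.236068·n.
[1] lift (-2,1): star map gives -2.236068; window check -1.6 ≤ -2.236068 < -0.4 is false → out
[2] lift (1,10): star map gives -1.360680; window check -1.6 ≤ -1.360680 < -0.4 is true → IN Λ
[3] lift (4,15): star map gives 0.458980; window check -1.6 ≤ 0.458980 < -0.4 is false → out

2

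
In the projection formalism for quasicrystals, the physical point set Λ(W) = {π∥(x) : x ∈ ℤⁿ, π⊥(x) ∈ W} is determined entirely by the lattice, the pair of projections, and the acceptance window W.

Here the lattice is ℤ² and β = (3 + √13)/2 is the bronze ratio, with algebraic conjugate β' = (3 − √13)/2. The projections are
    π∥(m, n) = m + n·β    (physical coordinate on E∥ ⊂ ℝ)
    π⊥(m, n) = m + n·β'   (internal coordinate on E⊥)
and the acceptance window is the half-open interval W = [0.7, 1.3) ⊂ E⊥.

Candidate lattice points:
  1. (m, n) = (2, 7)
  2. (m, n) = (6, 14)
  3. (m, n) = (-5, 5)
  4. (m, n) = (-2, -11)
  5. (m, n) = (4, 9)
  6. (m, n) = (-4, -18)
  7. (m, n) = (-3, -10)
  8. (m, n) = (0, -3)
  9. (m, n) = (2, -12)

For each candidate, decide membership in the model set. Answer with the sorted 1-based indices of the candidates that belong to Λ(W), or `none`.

β' = (3−√13)/2 ≈ -0.302776.
candidate 1: (m,n)=(2,7) → π∥ = 2+7·β ≈ 25.119429, π⊥ = 2+7·β' ≈ -0.119429 ∉ [0.7, 1.3) ⇒ out
candidate 2: (m,n)=(6,14) → π∥ = 6+14·β ≈ 52.238859, π⊥ = 6+14·β' ≈ 1.761141 ∉ [0.7, 1.3) ⇒ out
candidate 3: (m,n)=(-5,5) → π∥ = -5+5·β ≈ 11.513878, π⊥ = -5+5·β' ≈ -6.513878 ∉ [0.7, 1.3) ⇒ out
candidate 4: (m,n)=(-2,-11) → π∥ = -2-11·β ≈ -38.330532, π⊥ = -2-11·β' ≈ 1.330532 ∉ [0.7, 1.3) ⇒ out
candidate 5: (m,n)=(4,9) → π∥ = 4+9·β ≈ 33.724981, π⊥ = 4+9·β' ≈ 1.275019 ∈ [0.7, 1.3) ⇒ IN Λ
candidate 6: (m,n)=(-4,-18) → π∥ = -4-18·β ≈ -63.449961, π⊥ = -4-18·β' ≈ 1.449961 ∉ [0.7, 1.3) ⇒ out
candidate 7: (m,n)=(-3,-10) → π∥ = -3-10·β ≈ -36.027756, π⊥ = -3-10·β' ≈ 0.027756 ∉ [0.7, 1.3) ⇒ out
candidate 8: (m,n)=(0,-3) → π∥ = 0-3·β ≈ -9.908327, π⊥ = 0-3·β' ≈ 0.908327 ∈ [0.7, 1.3) ⇒ IN Λ
candidate 9: (m,n)=(2,-12) → π∥ = 2-12·β ≈ -37.633308, π⊥ = 2-12·β' ≈ 5.633308 ∉ [0.7, 1.3) ⇒ out

5, 8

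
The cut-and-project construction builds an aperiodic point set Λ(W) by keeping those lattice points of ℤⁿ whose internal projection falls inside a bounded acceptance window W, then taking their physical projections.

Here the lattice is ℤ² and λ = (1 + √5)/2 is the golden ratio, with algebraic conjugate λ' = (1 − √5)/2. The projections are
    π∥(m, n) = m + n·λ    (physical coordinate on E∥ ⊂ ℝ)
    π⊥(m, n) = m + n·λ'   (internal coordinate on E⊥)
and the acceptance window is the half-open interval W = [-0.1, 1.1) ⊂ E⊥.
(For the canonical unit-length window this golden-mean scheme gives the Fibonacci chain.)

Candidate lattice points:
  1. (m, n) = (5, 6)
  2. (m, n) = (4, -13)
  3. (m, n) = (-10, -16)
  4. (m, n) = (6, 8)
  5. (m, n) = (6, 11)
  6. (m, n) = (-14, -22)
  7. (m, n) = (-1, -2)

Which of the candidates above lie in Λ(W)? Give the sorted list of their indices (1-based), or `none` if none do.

Compute λ' = (1−√5)/2 = -0.618034, so π⊥(m,n) = m -0.618034·n.
[1] lift (5,6): star map gives 1.291796; window check -0.1 ≤ 1.291796 < 1.1 is false → out
[2] lift (4,-13): star map gives 12.034442; window check -0.1 ≤ 12.034442 < 1.1 is false → out
[3] lift (-10,-16): star map gives -0.111456; window check -0.1 ≤ -0.111456 < 1.1 is false → out
[4] lift (6,8): star map gives 1.055728; window check -0.1 ≤ 1.055728 < 1.1 is true → IN Λ
[5] lift (6,11): star map gives -0.798374; window check -0.1 ≤ -0.798374 < 1.1 is false → out
[6] lift (-14,-22): star map gives -0.403252; window check -0.1 ≤ -0.403252 < 1.1 is false → out
[7] lift (-1,-2): star map gives 0.236068; window check -0.1 ≤ 0.236068 < 1.1 is true → IN Λ

4, 7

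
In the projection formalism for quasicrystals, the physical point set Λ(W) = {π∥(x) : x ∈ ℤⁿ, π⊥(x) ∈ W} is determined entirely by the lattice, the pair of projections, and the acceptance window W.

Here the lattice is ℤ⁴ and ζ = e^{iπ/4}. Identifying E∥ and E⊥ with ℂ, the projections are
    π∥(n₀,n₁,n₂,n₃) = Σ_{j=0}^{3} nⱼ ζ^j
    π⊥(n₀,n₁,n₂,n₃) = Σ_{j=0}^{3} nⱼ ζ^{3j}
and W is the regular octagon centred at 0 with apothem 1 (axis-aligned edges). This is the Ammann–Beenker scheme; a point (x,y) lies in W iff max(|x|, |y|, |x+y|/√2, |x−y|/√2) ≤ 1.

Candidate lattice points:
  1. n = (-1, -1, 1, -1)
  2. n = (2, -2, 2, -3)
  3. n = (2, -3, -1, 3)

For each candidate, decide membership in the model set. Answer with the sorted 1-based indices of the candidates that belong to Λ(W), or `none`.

none

Internal map: ζ^{3j} for j=0..3 gives (1,0), (−√2/2,√2/2), (0,−1), (√2/2,√2/2).
candidate 1: n = (-1, -1, 1, -1) → π⊥ ≈ (-1.000000, -2.414214); max(|x|,|y|,|x±y|/√2) = 2.414214 > 1 ⇒ ∉ W
candidate 2: n = (2, -2, 2, -3) → π⊥ ≈ (+1.292893, -5.535534); max(|x|,|y|,|x±y|/√2) = 5.535534 > 1 ⇒ ∉ W
candidate 3: n = (2, -3, -1, 3) → π⊥ ≈ (+6.242641, +1.000000); max(|x|,|y|,|x±y|/√2) = 6.242641 > 1 ⇒ ∉ W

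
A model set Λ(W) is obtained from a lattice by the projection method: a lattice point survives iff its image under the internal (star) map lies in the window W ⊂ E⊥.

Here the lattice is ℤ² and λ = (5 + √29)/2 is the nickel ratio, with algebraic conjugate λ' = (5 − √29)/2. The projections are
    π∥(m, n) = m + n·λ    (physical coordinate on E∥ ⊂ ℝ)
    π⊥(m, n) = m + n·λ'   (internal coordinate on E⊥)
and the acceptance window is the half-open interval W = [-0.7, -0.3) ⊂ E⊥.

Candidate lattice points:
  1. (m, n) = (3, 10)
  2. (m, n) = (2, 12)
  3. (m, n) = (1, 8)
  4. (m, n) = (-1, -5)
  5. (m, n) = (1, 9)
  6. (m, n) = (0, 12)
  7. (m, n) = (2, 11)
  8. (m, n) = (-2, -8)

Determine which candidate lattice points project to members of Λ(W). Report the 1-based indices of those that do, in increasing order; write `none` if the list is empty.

2, 3, 8

λ' = (5−√29)/2 ≈ -0.1926.
#1 (3,10): internal coord 3 + (10)·λ' = +1.0742; +1.0742 ∉ [-0.7, -0.3) → out
#2 (2,12): internal coord 2 + (12)·λ' = -0.3110; -0.3110 ∈ [-0.7, -0.3) → IN Λ
#3 (1,8): internal coord 1 + (8)·λ' = -0.5407; -0.5407 ∈ [-0.7, -0.3) → IN Λ
#4 (-1,-5): internal coord -1 + (-5)·λ' = -0.0371; -0.0371 ∉ [-0.7, -0.3) → out
#5 (1,9): internal coord 1 + (9)·λ' = -0.7332; -0.7332 ∉ [-0.7, -0.3) → out
#6 (0,12): internal coord 0 + (12)·λ' = -2.3110; -2.3110 ∉ [-0.7, -0.3) → out
#7 (2,11): internal coord 2 + (11)·λ' = -0.1184; -0.1184 ∉ [-0.7, -0.3) → out
#8 (-2,-8): internal coord -2 + (-8)·λ' = -0.4593; -0.4593 ∈ [-0.7, -0.3) → IN Λ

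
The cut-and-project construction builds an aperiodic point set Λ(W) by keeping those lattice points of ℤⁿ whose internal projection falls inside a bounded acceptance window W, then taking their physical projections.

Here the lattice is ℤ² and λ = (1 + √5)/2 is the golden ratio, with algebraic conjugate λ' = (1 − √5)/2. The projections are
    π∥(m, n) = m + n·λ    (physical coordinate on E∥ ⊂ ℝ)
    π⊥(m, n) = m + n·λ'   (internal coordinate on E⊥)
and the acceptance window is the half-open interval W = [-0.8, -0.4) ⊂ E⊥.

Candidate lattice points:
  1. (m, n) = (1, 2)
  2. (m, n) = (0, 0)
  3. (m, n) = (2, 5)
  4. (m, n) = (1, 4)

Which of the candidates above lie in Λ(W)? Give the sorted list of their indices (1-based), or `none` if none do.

Numerically λ ≈ 1.618034 and λ' = −1/λ ≈ -0.618034.
#1 (1,2): internal coord 1 + (2)·λ' = -0.236068; -0.236068 ∉ [-0.8, -0.4) → out
#2 (0,0): internal coord 0 + (0)·λ' = +0.000000; +0.000000 ∉ [-0.8, -0.4) → out
#3 (2,5): internal coord 2 + (5)·λ' = -1.090170; -1.090170 ∉ [-0.8, -0.4) → out
#4 (1,4): internal coord 1 + (4)·λ' = -1.472136; -1.472136 ∉ [-0.8, -0.4) → out

none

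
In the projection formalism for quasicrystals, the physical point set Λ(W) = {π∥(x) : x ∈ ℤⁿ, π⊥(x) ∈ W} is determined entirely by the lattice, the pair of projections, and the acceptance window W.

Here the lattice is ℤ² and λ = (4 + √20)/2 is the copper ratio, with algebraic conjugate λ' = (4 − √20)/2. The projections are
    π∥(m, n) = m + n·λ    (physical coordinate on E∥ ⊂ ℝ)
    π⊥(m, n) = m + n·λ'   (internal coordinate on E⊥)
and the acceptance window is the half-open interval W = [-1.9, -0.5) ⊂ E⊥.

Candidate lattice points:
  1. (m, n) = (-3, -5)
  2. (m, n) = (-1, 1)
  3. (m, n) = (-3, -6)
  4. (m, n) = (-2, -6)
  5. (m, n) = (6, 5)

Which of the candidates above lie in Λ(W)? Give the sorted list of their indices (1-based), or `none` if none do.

1, 2, 3, 4

Numerically λ ≈ 4.23607 and λ' = −1/λ ≈ -0.23607.
candidate 1: (m,n)=(-3,-5) → π∥ = -3-5·λ ≈ -24.18034, π⊥ = -3-5·λ' ≈ -1.81966 ∈ [-1.9, -0.5) ⇒ IN Λ
candidate 2: (m,n)=(-1,1) → π∥ = -1+1·λ ≈ 3.23607, π⊥ = -1+1·λ' ≈ -1.23607 ∈ [-1.9, -0.5) ⇒ IN Λ
candidate 3: (m,n)=(-3,-6) → π∥ = -3-6·λ ≈ -28.41641, π⊥ = -3-6·λ' ≈ -1.58359 ∈ [-1.9, -0.5) ⇒ IN Λ
candidate 4: (m,n)=(-2,-6) → π∥ = -2-6·λ ≈ -27.41641, π⊥ = -2-6·λ' ≈ -0.58359 ∈ [-1.9, -0.5) ⇒ IN Λ
candidate 5: (m,n)=(6,5) → π∥ = 6+5·λ ≈ 27.18034, π⊥ = 6+5·λ' ≈ 4.81966 ∉ [-1.9, -0.5) ⇒ out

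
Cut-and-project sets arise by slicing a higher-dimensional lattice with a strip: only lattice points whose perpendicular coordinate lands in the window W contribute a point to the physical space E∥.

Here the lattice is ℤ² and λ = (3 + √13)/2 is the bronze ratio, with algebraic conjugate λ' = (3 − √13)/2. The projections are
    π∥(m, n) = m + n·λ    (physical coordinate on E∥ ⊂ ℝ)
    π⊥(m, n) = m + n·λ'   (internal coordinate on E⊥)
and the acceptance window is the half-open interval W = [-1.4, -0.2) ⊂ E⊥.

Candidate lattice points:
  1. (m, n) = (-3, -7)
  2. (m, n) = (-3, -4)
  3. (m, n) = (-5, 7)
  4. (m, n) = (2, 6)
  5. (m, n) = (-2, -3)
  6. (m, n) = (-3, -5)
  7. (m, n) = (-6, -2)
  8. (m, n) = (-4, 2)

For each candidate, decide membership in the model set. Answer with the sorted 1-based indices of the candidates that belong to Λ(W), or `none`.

λ' = (3−√13)/2 ≈ -0.3028.
#1 (-3,-7): internal coord -3 + (-7)·λ' = -0.8806; -0.8806 ∈ [-1.4, -0.2) → IN Λ
#2 (-3,-4): internal coord -3 + (-4)·λ' = -1.7889; -1.7889 ∉ [-1.4, -0.2) → out
#3 (-5,7): internal coord -5 + (7)·λ' = -7.1194; -7.1194 ∉ [-1.4, -0.2) → out
#4 (2,6): internal coord 2 + (6)·λ' = +0.1833; +0.1833 ∉ [-1.4, -0.2) → out
#5 (-2,-3): internal coord -2 + (-3)·λ' = -1.0917; -1.0917 ∈ [-1.4, -0.2) → IN Λ
#6 (-3,-5): internal coord -3 + (-5)·λ' = -1.4861; -1.4861 ∉ [-1.4, -0.2) → out
#7 (-6,-2): internal coord -6 + (-2)·λ' = -5.3944; -5.3944 ∉ [-1.4, -0.2) → out
#8 (-4,2): internal coord -4 + (2)·λ' = -4.6056; -4.6056 ∉ [-1.4, -0.2) → out

1, 5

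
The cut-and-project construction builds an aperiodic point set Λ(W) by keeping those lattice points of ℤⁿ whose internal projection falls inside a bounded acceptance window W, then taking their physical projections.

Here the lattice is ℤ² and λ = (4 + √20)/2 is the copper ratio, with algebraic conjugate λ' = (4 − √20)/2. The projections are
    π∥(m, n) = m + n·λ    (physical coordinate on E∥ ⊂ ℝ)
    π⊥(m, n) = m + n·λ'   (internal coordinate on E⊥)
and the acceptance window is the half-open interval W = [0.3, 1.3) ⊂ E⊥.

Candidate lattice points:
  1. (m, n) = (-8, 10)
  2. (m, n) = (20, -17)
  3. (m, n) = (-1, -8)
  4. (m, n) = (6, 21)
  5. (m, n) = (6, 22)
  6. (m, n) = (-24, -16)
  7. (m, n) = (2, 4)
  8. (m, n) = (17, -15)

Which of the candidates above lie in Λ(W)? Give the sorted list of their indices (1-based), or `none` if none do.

3, 4, 5, 7

λ' = (4−√20)/2 ≈ -0.23607.
candidate 1: (m,n)=(-8,10) → π∥ = -8+10·λ ≈ 34.36068, π⊥ = -8+10·λ' ≈ -10.36068 ∉ [0.3, 1.3) ⇒ out
candidate 2: (m,n)=(20,-17) → π∥ = 20-17·λ ≈ -52.01316, π⊥ = 20-17·λ' ≈ 24.01316 ∉ [0.3, 1.3) ⇒ out
candidate 3: (m,n)=(-1,-8) → π∥ = -1-8·λ ≈ -34.88854, π⊥ = -1-8·λ' ≈ 0.88854 ∈ [0.3, 1.3) ⇒ IN Λ
candidate 4: (m,n)=(6,21) → π∥ = 6+21·λ ≈ 94.95743, π⊥ = 6+21·λ' ≈ 1.04257 ∈ [0.3, 1.3) ⇒ IN Λ
candidate 5: (m,n)=(6,22) → π∥ = 6+22·λ ≈ 99.19350, π⊥ = 6+22·λ' ≈ 0.80650 ∈ [0.3, 1.3) ⇒ IN Λ
candidate 6: (m,n)=(-24,-16) → π∥ = -24-16·λ ≈ -91.77709, π⊥ = -24-16·λ' ≈ -20.22291 ∉ [0.3, 1.3) ⇒ out
candidate 7: (m,n)=(2,4) → π∥ = 2+4·λ ≈ 18.94427, π⊥ = 2+4·λ' ≈ 1.05573 ∈ [0.3, 1.3) ⇒ IN Λ
candidate 8: (m,n)=(17,-15) → π∥ = 17-15·λ ≈ -46.54102, π⊥ = 17-15·λ' ≈ 20.54102 ∉ [0.3, 1.3) ⇒ out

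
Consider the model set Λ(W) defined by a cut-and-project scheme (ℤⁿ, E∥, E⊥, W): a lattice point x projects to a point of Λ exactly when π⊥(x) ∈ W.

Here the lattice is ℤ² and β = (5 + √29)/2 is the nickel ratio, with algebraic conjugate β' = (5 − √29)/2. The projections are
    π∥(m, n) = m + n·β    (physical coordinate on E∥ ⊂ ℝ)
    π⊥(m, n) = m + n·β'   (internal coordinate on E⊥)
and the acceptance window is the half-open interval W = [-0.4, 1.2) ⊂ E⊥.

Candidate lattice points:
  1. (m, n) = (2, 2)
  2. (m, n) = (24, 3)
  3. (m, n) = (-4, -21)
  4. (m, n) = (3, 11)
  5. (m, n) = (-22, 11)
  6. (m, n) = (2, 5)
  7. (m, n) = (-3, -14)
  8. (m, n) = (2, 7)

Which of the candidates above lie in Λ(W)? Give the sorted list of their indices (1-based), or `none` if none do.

Compute β' = (5−√29)/2 = -0.192582, so π⊥(m,n) = m -0.192582·n.
candidate 1: (m,n)=(2,2) → π∥ = 2+2·β ≈ 12.385165, π⊥ = 2+2·β' ≈ 1.614835 ∉ [-0.4, 1.2) ⇒ out
candidate 2: (m,n)=(24,3) → π∥ = 24+3·β ≈ 39.577747, π⊥ = 24+3·β' ≈ 23.422253 ∉ [-0.4, 1.2) ⇒ out
candidate 3: (m,n)=(-4,-21) → π∥ = -4-21·β ≈ -113.044230, π⊥ = -4-21·β' ≈ 0.044230 ∈ [-0.4, 1.2) ⇒ IN Λ
candidate 4: (m,n)=(3,11) → π∥ = 3+11·β ≈ 60.118406, π⊥ = 3+11·β' ≈ 0.881594 ∈ [-0.4, 1.2) ⇒ IN Λ
candidate 5: (m,n)=(-22,11) → π∥ = -22+11·β ≈ 35.118406, π⊥ = -22+11·β' ≈ -24.118406 ∉ [-0.4, 1.2) ⇒ out
candidate 6: (m,n)=(2,5) → π∥ = 2+5·β ≈ 27.962912, π⊥ = 2+5·β' ≈ 1.037088 ∈ [-0.4, 1.2) ⇒ IN Λ
candidate 7: (m,n)=(-3,-14) → π∥ = -3-14·β ≈ -75.696154, π⊥ = -3-14·β' ≈ -0.303846 ∈ [-0.4, 1.2) ⇒ IN Λ
candidate 8: (m,n)=(2,7) → π∥ = 2+7·β ≈ 38.348077, π⊥ = 2+7·β' ≈ 0.651923 ∈ [-0.4, 1.2) ⇒ IN Λ

3, 4, 6, 7, 8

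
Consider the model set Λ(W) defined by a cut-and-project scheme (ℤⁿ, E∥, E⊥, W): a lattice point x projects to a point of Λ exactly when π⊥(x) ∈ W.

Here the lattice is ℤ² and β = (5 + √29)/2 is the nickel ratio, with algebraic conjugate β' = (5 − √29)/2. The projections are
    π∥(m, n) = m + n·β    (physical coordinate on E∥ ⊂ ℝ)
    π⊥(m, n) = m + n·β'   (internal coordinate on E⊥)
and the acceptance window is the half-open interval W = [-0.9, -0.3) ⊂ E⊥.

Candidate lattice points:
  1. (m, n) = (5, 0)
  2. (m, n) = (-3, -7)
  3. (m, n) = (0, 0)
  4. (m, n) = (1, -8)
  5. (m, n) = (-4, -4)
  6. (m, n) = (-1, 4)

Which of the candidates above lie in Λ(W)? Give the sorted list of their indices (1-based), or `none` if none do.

none

Numerically β ≈ 5.19258 and β' = −1/β ≈ -0.19258.
[1] lift (5,0): star map gives 5.00000; window check -0.9 ≤ 5.00000 < -0.3 is false → out
[2] lift (-3,-7): star map gives -1.65192; window check -0.9 ≤ -1.65192 < -0.3 is false → out
[3] lift (0,0): star map gives 0.00000; window check -0.9 ≤ 0.00000 < -0.3 is false → out
[4] lift (1,-8): star map gives 2.54066; window check -0.9 ≤ 2.54066 < -0.3 is false → out
[5] lift (-4,-4): star map gives -3.22967; window check -0.9 ≤ -3.22967 < -0.3 is false → out
[6] lift (-1,4): star map gives -1.77033; window check -0.9 ≤ -1.77033 < -0.3 is false → out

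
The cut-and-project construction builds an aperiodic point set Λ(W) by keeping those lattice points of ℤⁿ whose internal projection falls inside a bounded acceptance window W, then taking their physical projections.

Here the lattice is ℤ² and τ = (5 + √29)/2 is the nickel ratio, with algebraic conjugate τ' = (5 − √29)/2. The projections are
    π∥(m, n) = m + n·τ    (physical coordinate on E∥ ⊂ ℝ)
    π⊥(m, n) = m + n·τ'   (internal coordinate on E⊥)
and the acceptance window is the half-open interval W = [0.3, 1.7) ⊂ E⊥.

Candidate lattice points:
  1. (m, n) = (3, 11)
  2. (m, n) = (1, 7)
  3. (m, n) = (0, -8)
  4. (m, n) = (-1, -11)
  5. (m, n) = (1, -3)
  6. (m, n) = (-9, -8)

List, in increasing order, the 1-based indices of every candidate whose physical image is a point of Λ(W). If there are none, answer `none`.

1, 3, 4, 5

Numerically τ ≈ 5.19258 and τ' = −1/τ ≈ -0.19258.
#1 (3,11): internal coord 3 + (11)·τ' = +0.88159; +0.88159 ∈ [0.3, 1.7) → IN Λ
#2 (1,7): internal coord 1 + (7)·τ' = -0.34808; -0.34808 ∉ [0.3, 1.7) → out
#3 (0,-8): internal coord 0 + (-8)·τ' = +1.54066; +1.54066 ∈ [0.3, 1.7) → IN Λ
#4 (-1,-11): internal coord -1 + (-11)·τ' = +1.11841; +1.11841 ∈ [0.3, 1.7) → IN Λ
#5 (1,-3): internal coord 1 + (-3)·τ' = +1.57775; +1.57775 ∈ [0.3, 1.7) → IN Λ
#6 (-9,-8): internal coord -9 + (-8)·τ' = -7.45934; -7.45934 ∉ [0.3, 1.7) → out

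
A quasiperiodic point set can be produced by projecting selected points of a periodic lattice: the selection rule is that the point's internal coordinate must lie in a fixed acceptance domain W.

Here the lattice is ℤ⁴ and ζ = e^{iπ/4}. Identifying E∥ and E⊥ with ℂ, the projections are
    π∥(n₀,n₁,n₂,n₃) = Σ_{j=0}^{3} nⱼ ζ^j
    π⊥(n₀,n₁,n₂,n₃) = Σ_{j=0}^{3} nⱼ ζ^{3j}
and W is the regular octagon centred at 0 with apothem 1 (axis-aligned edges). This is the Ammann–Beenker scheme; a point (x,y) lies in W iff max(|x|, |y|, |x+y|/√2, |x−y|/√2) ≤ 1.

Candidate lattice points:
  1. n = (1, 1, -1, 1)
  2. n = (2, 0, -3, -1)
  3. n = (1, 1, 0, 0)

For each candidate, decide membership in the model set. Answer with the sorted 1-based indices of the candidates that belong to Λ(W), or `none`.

With ζ = e^{iπ/4} the internal vectors are ζ^0,ζ^3,ζ^6,ζ^9.
#1 (1, 1, -1, 1): internal (1.00000, 2.41421); octagon support 2.41421 vs apothem 1 → ∉ W
#2 (2, 0, -3, -1): internal (1.29289, 2.29289); octagon support 2.53553 vs apothem 1 → ∉ W
#3 (1, 1, 0, 0): internal (0.29289, 0.70711); octagon support 0.70711 vs apothem 1 → ∈ W

3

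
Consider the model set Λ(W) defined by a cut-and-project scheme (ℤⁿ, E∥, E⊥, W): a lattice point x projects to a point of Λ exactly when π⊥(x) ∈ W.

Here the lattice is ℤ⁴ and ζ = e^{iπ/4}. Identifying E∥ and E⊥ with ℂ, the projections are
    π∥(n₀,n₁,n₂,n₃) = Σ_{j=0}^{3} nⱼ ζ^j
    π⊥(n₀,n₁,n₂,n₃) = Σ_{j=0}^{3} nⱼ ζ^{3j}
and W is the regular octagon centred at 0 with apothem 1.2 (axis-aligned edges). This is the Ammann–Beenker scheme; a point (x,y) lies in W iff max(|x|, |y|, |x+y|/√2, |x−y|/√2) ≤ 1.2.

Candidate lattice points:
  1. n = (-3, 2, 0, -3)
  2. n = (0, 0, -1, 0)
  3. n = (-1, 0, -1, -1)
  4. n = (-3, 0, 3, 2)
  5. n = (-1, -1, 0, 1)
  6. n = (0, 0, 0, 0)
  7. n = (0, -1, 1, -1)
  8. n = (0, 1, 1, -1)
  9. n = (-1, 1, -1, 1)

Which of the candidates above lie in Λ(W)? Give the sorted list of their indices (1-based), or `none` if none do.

Internal map: ζ^{3j} for j=0..3 gives (1,0), (−√2/2,√2/2), (0,−1), (√2/2,√2/2).
#1 (-3, 2, 0, -3): internal (-6.535534, -0.707107); octagon support 6.535534 vs apothem 1.2 → ∉ W
#2 (0, 0, -1, 0): internal (0.000000, 1.000000); octagon support 1.000000 vs apothem 1.2 → ∈ W
#3 (-1, 0, -1, -1): internal (-1.707107, 0.292893); octagon support 1.707107 vs apothem 1.2 → ∉ W
#4 (-3, 0, 3, 2): internal (-1.585786, -1.585786); octagon support 2.242641 vs apothem 1.2 → ∉ W
#5 (-1, -1, 0, 1): internal (0.414214, 0.000000); octagon support 0.414214 vs apothem 1.2 → ∈ W
#6 (0, 0, 0, 0): internal (0.000000, 0.000000); octagon support 0.000000 vs apothem 1.2 → ∈ W
#7 (0, -1, 1, -1): internal (0.000000, -2.414214); octagon support 2.414214 vs apothem 1.2 → ∉ W
#8 (0, 1, 1, -1): internal (-1.414214, -1.000000); octagon support 1.707107 vs apothem 1.2 → ∉ W
#9 (-1, 1, -1, 1): internal (-1.000000, 2.414214); octagon support 2.414214 vs apothem 1.2 → ∉ W

2, 5, 6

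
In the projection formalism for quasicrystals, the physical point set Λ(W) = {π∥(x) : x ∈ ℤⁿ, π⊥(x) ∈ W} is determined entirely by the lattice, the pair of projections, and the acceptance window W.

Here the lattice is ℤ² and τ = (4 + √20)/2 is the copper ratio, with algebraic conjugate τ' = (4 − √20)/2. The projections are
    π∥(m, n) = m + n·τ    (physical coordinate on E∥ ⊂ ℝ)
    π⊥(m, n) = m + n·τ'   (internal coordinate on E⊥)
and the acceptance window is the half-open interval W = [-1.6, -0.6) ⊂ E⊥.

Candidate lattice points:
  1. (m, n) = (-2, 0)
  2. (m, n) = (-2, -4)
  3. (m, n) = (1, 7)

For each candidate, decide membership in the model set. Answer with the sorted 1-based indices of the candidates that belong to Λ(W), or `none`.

τ' = (4−√20)/2 ≈ -0.23607.
candidate 1: (m,n)=(-2,0) → π∥ = -2+0·τ ≈ -2.00000, π⊥ = -2+0·τ' ≈ -2.00000 ∉ [-1.6, -0.6) ⇒ out
candidate 2: (m,n)=(-2,-4) → π∥ = -2-4·τ ≈ -18.94427, π⊥ = -2-4·τ' ≈ -1.05573 ∈ [-1.6, -0.6) ⇒ IN Λ
candidate 3: (m,n)=(1,7) → π∥ = 1+7·τ ≈ 30.65248, π⊥ = 1+7·τ' ≈ -0.65248 ∈ [-1.6, -0.6) ⇒ IN Λ

2, 3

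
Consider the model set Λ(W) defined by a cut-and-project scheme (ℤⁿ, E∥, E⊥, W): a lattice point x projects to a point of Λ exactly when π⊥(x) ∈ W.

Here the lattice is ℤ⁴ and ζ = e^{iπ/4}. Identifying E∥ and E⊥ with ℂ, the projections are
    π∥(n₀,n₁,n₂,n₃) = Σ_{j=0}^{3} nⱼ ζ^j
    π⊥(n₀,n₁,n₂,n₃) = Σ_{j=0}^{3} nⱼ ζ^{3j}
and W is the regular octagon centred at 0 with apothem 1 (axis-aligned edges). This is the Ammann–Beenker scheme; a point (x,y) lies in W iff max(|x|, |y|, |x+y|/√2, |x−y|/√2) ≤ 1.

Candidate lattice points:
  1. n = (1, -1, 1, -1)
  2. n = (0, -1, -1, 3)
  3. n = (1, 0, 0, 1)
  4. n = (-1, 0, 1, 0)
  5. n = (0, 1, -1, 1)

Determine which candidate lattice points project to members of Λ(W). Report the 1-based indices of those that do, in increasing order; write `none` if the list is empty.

With ζ = e^{iπ/4} the internal vectors are ζ^0,ζ^3,ζ^6,ζ^9.
candidate 1: n = (1, -1, 1, -1) → π⊥ ≈ (+1.0000, -2.4142); max(|x|,|y|,|x±y|/√2) = 2.4142 > 1 ⇒ ∉ W
candidate 2: n = (0, -1, -1, 3) → π⊥ ≈ (+2.8284, +2.4142); max(|x|,|y|,|x±y|/√2) = 3.7071 > 1 ⇒ ∉ W
candidate 3: n = (1, 0, 0, 1) → π⊥ ≈ (+1.7071, +0.7071); max(|x|,|y|,|x±y|/√2) = 1.7071 > 1 ⇒ ∉ W
candidate 4: n = (-1, 0, 1, 0) → π⊥ ≈ (-1.0000, -1.0000); max(|x|,|y|,|x±y|/√2) = 1.4142 > 1 ⇒ ∉ W
candidate 5: n = (0, 1, -1, 1) → π⊥ ≈ (+0.0000, +2.4142); max(|x|,|y|,|x±y|/√2) = 2.4142 > 1 ⇒ ∉ W

none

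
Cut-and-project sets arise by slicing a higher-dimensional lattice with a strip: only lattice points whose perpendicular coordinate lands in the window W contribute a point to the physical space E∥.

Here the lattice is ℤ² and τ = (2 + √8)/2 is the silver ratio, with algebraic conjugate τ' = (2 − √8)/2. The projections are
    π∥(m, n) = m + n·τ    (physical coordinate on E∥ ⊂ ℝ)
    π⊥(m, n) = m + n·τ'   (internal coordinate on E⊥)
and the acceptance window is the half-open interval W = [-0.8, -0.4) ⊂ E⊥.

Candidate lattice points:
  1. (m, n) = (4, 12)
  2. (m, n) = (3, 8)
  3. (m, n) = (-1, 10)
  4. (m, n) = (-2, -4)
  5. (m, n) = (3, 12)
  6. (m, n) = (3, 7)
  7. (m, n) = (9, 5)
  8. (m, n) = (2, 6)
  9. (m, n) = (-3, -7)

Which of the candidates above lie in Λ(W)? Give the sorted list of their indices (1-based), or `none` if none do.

8

Compute τ' = (2−√8)/2 = -0.41421, so π⊥(m,n) = m -0.41421·n.
candidate 1: (m,n)=(4,12) → π∥ = 4+12·τ ≈ 32.97056, π⊥ = 4+12·τ' ≈ -0.97056 ∉ [-0.8, -0.4) ⇒ out
candidate 2: (m,n)=(3,8) → π∥ = 3+8·τ ≈ 22.31371, π⊥ = 3+8·τ' ≈ -0.31371 ∉ [-0.8, -0.4) ⇒ out
candidate 3: (m,n)=(-1,10) → π∥ = -1+10·τ ≈ 23.14214, π⊥ = -1+10·τ' ≈ -5.14214 ∉ [-0.8, -0.4) ⇒ out
candidate 4: (m,n)=(-2,-4) → π∥ = -2-4·τ ≈ -11.65685, π⊥ = -2-4·τ' ≈ -0.34315 ∉ [-0.8, -0.4) ⇒ out
candidate 5: (m,n)=(3,12) → π∥ = 3+12·τ ≈ 31.97056, π⊥ = 3+12·τ' ≈ -1.97056 ∉ [-0.8, -0.4) ⇒ out
candidate 6: (m,n)=(3,7) → π∥ = 3+7·τ ≈ 19.89949, π⊥ = 3+7·τ' ≈ 0.10051 ∉ [-0.8, -0.4) ⇒ out
candidate 7: (m,n)=(9,5) → π∥ = 9+5·τ ≈ 21.07107, π⊥ = 9+5·τ' ≈ 6.92893 ∉ [-0.8, -0.4) ⇒ out
candidate 8: (m,n)=(2,6) → π∥ = 2+6·τ ≈ 16.48528, π⊥ = 2+6·τ' ≈ -0.48528 ∈ [-0.8, -0.4) ⇒ IN Λ
candidate 9: (m,n)=(-3,-7) → π∥ = -3-7·τ ≈ -19.89949, π⊥ = -3-7·τ' ≈ -0.10051 ∉ [-0.8, -0.4) ⇒ out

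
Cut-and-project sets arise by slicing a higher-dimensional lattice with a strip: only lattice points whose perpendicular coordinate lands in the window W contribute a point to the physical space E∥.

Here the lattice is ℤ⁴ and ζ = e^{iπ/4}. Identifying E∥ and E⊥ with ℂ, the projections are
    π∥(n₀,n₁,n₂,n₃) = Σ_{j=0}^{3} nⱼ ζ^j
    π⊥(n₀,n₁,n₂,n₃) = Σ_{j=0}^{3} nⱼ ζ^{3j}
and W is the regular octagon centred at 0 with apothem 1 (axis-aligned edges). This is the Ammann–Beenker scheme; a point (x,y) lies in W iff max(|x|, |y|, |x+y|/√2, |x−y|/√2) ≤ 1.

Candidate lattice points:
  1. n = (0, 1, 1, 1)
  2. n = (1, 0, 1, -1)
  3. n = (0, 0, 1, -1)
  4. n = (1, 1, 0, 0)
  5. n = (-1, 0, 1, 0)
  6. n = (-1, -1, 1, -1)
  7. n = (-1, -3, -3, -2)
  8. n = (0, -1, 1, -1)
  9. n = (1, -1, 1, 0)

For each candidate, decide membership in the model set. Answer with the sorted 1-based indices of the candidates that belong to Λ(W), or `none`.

1, 4, 7

With ζ = e^{iπ/4} the internal vectors are ζ^0,ζ^3,ζ^6,ζ^9.
candidate 1: n = (0, 1, 1, 1) → π⊥ ≈ (+0.00000, +0.41421); max(|x|,|y|,|x±y|/√2) = 0.41421 ≤ 1 ⇒ ∈ W
candidate 2: n = (1, 0, 1, -1) → π⊥ ≈ (+0.29289, -1.70711); max(|x|,|y|,|x±y|/√2) = 1.70711 > 1 ⇒ ∉ W
candidate 3: n = (0, 0, 1, -1) → π⊥ ≈ (-0.70711, -1.70711); max(|x|,|y|,|x±y|/√2) = 1.70711 > 1 ⇒ ∉ W
candidate 4: n = (1, 1, 0, 0) → π⊥ ≈ (+0.29289, +0.70711); max(|x|,|y|,|x±y|/√2) = 0.70711 ≤ 1 ⇒ ∈ W
candidate 5: n = (-1, 0, 1, 0) → π⊥ ≈ (-1.00000, -1.00000); max(|x|,|y|,|x±y|/√2) = 1.41421 > 1 ⇒ ∉ W
candidate 6: n = (-1, -1, 1, -1) → π⊥ ≈ (-1.00000, -2.41421); max(|x|,|y|,|x±y|/√2) = 2.41421 > 1 ⇒ ∉ W
candidate 7: n = (-1, -3, -3, -2) → π⊥ ≈ (-0.29289, -0.53553); max(|x|,|y|,|x±y|/√2) = 0.58579 ≤ 1 ⇒ ∈ W
candidate 8: n = (0, -1, 1, -1) → π⊥ ≈ (+0.00000, -2.41421); max(|x|,|y|,|x±y|/√2) = 2.41421 > 1 ⇒ ∉ W
candidate 9: n = (1, -1, 1, 0) → π⊥ ≈ (+1.70711, -1.70711); max(|x|,|y|,|x±y|/√2) = 2.41421 > 1 ⇒ ∉ W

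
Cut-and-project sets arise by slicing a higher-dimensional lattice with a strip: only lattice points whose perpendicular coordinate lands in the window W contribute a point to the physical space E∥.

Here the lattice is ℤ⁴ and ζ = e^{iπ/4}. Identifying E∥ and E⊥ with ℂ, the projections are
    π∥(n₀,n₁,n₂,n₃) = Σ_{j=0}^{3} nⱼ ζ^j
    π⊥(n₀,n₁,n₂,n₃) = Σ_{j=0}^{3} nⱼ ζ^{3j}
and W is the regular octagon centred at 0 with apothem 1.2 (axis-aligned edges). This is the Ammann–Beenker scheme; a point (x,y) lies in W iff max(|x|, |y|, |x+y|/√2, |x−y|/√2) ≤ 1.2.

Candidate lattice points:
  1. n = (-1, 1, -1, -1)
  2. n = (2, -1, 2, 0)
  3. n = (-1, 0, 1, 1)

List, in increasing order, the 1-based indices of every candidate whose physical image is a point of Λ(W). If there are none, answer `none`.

Internal map: ζ^{3j} for j=0..3 gives (1,0), (−√2/2,√2/2), (0,−1), (√2/2,√2/2).
#1 (-1, 1, -1, -1): internal (-2.4142, 1.0000); octagon support 2.4142 vs apothem 1.2 → ∉ W
#2 (2, -1, 2, 0): internal (2.7071, -2.7071); octagon support 3.8284 vs apothem 1.2 → ∉ W
#3 (-1, 0, 1, 1): internal (-0.2929, -0.2929); octagon support 0.4142 vs apothem 1.2 → ∈ W

3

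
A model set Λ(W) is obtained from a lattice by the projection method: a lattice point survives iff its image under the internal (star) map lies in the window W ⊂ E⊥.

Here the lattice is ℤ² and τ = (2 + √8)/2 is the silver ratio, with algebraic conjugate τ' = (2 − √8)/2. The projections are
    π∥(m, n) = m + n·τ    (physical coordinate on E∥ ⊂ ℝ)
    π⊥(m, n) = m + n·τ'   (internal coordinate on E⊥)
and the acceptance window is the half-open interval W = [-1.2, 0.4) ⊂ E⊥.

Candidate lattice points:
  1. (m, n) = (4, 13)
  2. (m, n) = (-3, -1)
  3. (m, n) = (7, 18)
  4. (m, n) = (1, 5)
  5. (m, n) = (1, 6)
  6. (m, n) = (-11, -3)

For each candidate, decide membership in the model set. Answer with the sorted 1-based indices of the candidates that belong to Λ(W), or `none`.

Compute τ' = (2−√8)/2 = -0.41421, so π⊥(m,n) = m -0.41421·n.
#1 (4,13): internal coord 4 + (13)·τ' = -1.38478; -1.38478 ∉ [-1.2, 0.4) → out
#2 (-3,-1): internal coord -3 + (-1)·τ' = -2.58579; -2.58579 ∉ [-1.2, 0.4) → out
#3 (7,18): internal coord 7 + (18)·τ' = -0.45584; -0.45584 ∈ [-1.2, 0.4) → IN Λ
#4 (1,5): internal coord 1 + (5)·τ' = -1.07107; -1.07107 ∈ [-1.2, 0.4) → IN Λ
#5 (1,6): internal coord 1 + (6)·τ' = -1.48528; -1.48528 ∉ [-1.2, 0.4) → out
#6 (-11,-3): internal coord -11 + (-3)·τ' = -9.75736; -9.75736 ∉ [-1.2, 0.4) → out

3, 4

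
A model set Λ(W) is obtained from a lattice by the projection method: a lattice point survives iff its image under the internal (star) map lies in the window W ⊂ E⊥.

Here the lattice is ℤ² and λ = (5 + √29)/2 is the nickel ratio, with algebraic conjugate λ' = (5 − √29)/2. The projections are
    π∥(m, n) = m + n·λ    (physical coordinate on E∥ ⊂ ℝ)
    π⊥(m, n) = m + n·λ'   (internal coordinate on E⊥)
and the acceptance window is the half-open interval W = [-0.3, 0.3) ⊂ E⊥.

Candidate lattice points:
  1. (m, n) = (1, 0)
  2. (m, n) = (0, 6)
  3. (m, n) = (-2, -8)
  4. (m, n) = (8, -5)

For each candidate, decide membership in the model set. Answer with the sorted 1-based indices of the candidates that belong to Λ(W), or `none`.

none

Compute λ' = (5−√29)/2 = -0.19258, so π⊥(m,n) = m -0.19258·n.
candidate 1: (m,n)=(1,0) → π∥ = 1+0·λ ≈ 1.00000, π⊥ = 1+0·λ' ≈ 1.00000 ∉ [-0.3, 0.3) ⇒ out
candidate 2: (m,n)=(0,6) → π∥ = 0+6·λ ≈ 31.15549, π⊥ = 0+6·λ' ≈ -1.15549 ∉ [-0.3, 0.3) ⇒ out
candidate 3: (m,n)=(-2,-8) → π∥ = -2-8·λ ≈ -43.54066, π⊥ = -2-8·λ' ≈ -0.45934 ∉ [-0.3, 0.3) ⇒ out
candidate 4: (m,n)=(8,-5) → π∥ = 8-5·λ ≈ -17.96291, π⊥ = 8-5·λ' ≈ 8.96291 ∉ [-0.3, 0.3) ⇒ out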